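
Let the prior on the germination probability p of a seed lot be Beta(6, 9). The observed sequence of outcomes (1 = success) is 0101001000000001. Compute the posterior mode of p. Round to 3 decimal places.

p̂_MAP = 0.310

Prior: Beta(6, 9).
Data: 4 successes in 16 trials (from the sequence). The binomial likelihood contributes p^4(1−p)^12, so the posterior is Beta(6+4, 9+12) = Beta(10, 21).
For Beta(a, b) with a, b > 1 the mode is (a−1)/(a+b−2) = 9/29 ≈ 0.310.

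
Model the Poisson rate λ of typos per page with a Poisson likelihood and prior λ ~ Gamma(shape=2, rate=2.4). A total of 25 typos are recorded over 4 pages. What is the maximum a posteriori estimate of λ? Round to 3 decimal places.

Σxᵢ = 25, n = 4.
Posterior ∝ λe^(−2.4λ) · λ^25e^(−4λ) = λ^26e^(−6.4λ), i.e. Gamma(shape=27, rate=6.4).
The mode of a Gamma(a, b) with a ≥ 1 (shape–rate) is (a−1)/b = 26/6.4 ≈ 4.063.

λ̂_MAP = 4.063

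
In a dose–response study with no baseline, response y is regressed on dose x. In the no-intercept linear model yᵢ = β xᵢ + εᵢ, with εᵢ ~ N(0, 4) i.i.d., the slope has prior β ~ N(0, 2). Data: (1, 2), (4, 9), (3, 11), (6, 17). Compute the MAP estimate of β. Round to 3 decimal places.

β̂_MAP = 2.703

log p(β | y) = −Σ(yᵢ − βxᵢ)²/(2·4) − β²/(2·2) + const.
Setting the derivative to zero: Σxᵢ(yᵢ − βxᵢ)/4 − β/2 = 0, so β = Σxᵢyᵢ / (Σxᵢ² + σ²/τ²).
Σxᵢyᵢ = 1·2 + 4·9 + 3·11 + 6·17 = 173; Σxᵢ² = 62; σ²/τ² = 2.
β̂_MAP = 173 / (62 + 2) = 173/64 ≈ 2.703.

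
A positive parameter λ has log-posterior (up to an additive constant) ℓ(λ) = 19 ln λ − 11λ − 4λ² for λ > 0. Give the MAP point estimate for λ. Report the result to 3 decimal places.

ℓ'(λ) = 19/λ − 11 − 8λ. Setting this to zero and multiplying by λ: 8λ² + 11λ − 19 = 0.
λ = (−11 + √(11² + 4·8·19)) / (2·8) = (−11 + √729) / 16 = (−11 + 27)/16 = 1.
ℓ''(λ) = −19/λ² − 8 < 0, confirming a maximum.

λ̂_MAP = 1.000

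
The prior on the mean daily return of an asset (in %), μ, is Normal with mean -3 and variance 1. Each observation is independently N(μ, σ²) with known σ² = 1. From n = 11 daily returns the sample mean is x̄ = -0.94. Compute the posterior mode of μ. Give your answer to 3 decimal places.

μ̂_MAP = -1.112

n = 11, x̄ = -0.94.
For a Normal prior and Normal likelihood with known variance, the posterior is Normal; its mode equals its mean, the precision-weighted average.
Prior precision 1/σ₀² = 1/1 = 1; data precision n/σ² = 11/1 = 11.
μ̂ = (1·(-3) + 11·(-0.94)) / (1 + 11) = (-13.34)/12 = -667/600 ≈ -1.112.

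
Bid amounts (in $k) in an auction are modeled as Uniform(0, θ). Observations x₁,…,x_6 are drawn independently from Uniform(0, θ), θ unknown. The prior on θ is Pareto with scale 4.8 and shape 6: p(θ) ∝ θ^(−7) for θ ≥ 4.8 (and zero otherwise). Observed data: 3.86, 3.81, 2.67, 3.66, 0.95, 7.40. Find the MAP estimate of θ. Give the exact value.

θ̂_MAP = 7.40

The Uniform(0, θ) likelihood is θ^(−n) for θ ≥ max(xᵢ), zero otherwise. Here max(xᵢ) = 7.40.
Posterior ∝ θ^(−7) · θ^(−6) = θ^(−13) on θ ≥ max(4.8, 7.40) = 7.40.
This density is strictly decreasing in θ, so the posterior mode lies at the lower boundary of the support.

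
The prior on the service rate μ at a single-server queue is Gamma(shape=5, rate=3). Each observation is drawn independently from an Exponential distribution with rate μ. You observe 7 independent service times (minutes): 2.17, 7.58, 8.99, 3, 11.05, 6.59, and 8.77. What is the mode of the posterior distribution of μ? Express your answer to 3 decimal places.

The Exponential(rate=μ) likelihood is ∝ μ^n e^(−μΣtᵢ). Here n = 7 and Σtᵢ = 2.17 + 7.58 + 8.99 + 3 + 11.05 + 6.59 + 8.77 = 48.15.
Posterior ∝ μ^4e^(−3μ) · μ^7e^(−48.15μ) = μ^11e^(−51.15μ), i.e. Gamma(12, 51.15).
Mode = (a−1)/b = 11/51.15 ≈ 0.215.

μ̂_MAP = 0.215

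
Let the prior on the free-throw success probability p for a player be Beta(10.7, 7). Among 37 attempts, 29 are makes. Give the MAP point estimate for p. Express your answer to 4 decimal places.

Prior: Beta(10.7, 7).
Data: 29 successes in 37 trials. The binomial likelihood contributes p^29(1−p)^8, so the posterior is Beta(10.7+29, 7+8) = Beta(39.7, 15).
For Beta(a, b) with a, b > 1 the mode is (a−1)/(a+b−2) = 38.7/52.7 ≈ 0.7343.

p̂_MAP = 0.7343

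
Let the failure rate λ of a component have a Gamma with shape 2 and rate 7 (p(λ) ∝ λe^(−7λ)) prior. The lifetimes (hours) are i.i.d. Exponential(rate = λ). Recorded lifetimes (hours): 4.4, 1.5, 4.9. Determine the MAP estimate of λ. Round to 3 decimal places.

λ̂_MAP = 0.225

The Exponential(rate=λ) likelihood is ∝ λ^n e^(−λΣtᵢ). Here n = 3 and Σtᵢ = 4.4 + 1.5 + 4.9 = 10.8.
Posterior ∝ λe^(−7λ) · λ^3e^(−10.8λ) = λ^4e^(−17.8λ), i.e. Gamma(5, 17.8).
Mode = (a−1)/b = 4/17.8 ≈ 0.225.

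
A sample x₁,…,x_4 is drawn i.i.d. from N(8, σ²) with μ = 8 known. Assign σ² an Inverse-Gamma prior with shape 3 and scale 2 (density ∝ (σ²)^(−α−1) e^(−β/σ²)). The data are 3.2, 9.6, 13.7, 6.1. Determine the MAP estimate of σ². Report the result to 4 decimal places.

Sum of squared deviations about the known mean: SS = (3.2−8)² + (9.6−8)² + (13.7−8)² + (6.1−8)² = 61.7.
The Normal likelihood contributes (σ²)^(−n/2) exp(−SS/(2σ²)), so the posterior is Inverse-Gamma(α + n/2, β + SS/2) = Inverse-Gamma(5, 32.85).
The mode of Inverse-Gamma(a, b) is b/(a+1) = 32.85/6 ≈ 5.4750.

σ̂²_MAP = 5.4750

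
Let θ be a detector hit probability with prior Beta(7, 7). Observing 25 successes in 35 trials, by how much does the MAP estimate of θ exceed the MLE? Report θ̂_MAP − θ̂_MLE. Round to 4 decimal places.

MAP − MLE = -0.0547

Posterior is Beta(32, 17); MAP = (32−1)/(49−2) = 31/47 ≈ 0.65957.
MLE ignores the prior: θ̂_MLE = k/n = 25/35 ≈ 0.71429.
Difference = 31/47 − 25/35 = -18/329 ≈ -0.0547.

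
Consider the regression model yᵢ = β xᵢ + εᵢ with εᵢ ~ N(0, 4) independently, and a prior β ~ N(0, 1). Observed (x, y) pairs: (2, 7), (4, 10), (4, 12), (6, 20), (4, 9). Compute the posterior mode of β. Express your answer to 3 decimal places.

log p(β | y) = −Σ(yᵢ − βxᵢ)²/(2·4) − β²/(2·1) + const.
Setting the derivative to zero: Σxᵢ(yᵢ − βxᵢ)/4 − β/1 = 0, so β = Σxᵢyᵢ / (Σxᵢ² + σ²/τ²).
Σxᵢyᵢ = 2·7 + 4·10 + 4·12 + 6·20 + 4·9 = 258; Σxᵢ² = 88; σ²/τ² = 4.
β̂_MAP = 258 / (88 + 4) = 258/92 ≈ 2.804.

β̂_MAP = 2.804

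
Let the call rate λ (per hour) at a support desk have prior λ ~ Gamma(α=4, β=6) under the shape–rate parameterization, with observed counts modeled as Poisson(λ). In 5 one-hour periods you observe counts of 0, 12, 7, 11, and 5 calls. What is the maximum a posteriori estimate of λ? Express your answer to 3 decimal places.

λ̂_MAP = 3.455

Σxᵢ = 0+12+7+11+5 = 35, with n = 5.
Posterior ∝ λ^3e^(−6λ) · λ^35e^(−5λ) = λ^38e^(−11λ), i.e. Gamma(shape=39, rate=11).
The mode of a Gamma(a, b) with a ≥ 1 (shape–rate) is (a−1)/b = 38/11 ≈ 3.455.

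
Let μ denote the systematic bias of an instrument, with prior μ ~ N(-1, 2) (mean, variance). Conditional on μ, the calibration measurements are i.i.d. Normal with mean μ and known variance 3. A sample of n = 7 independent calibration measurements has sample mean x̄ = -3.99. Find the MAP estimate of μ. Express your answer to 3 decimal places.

n = 7, x̄ = -3.99.
For a Normal prior and Normal likelihood with known variance, the posterior is Normal; its mode equals its mean, the precision-weighted average.
Prior precision 1/σ₀² = 1/2 = 0.5; data precision n/σ² = 7/3.
μ̂ = (0.5·(-1) + (7/3)·(-3.99)) / (0.5 + 7/3) = (-9.81)/(17/6) = -2943/850 ≈ -3.462.

μ̂_MAP = -3.462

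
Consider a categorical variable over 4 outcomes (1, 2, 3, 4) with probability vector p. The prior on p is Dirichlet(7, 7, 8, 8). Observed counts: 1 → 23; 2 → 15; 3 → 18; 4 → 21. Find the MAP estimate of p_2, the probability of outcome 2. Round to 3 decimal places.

The posterior is Dirichlet(αᵢ + nᵢ) = Dirichlet(30, 22, 26, 29).
For a Dirichlet(a₁,…,a_K) with all aᵢ > 1, the mode has j-th component (aⱼ − 1)/(Σaᵢ − K).
Here Σaᵢ = 107 and K = 4, so p_2 = (22 − 1)/(107 − 4) = 21/103 ≈ 0.204.

MAP estimate: 0.204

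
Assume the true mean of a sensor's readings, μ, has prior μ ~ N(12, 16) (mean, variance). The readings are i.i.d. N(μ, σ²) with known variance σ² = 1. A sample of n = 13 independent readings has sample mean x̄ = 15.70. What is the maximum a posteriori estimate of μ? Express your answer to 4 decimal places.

μ̂_MAP = 15.6823

n = 13, x̄ = 15.70.
For a Normal prior and Normal likelihood with known variance, the posterior is Normal; its mode equals its mean, the precision-weighted average.
Prior precision 1/σ₀² = 1/16 = 0.0625; data precision n/σ² = 13/1 = 13.
μ̂ = (0.0625·12 + 13·15.7) / (0.0625 + 13) = 204.85/13.0625 = 16388/1045 ≈ 15.6823.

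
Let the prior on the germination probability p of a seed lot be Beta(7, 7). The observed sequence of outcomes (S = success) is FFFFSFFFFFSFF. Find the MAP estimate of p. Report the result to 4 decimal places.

p̂_MAP = 0.3200

Prior: Beta(7, 7).
Data: 2 successes in 13 trials (from the sequence). The binomial likelihood contributes p^2(1−p)^11, so the posterior is Beta(7+2, 7+11) = Beta(9, 18).
For Beta(a, b) with a, b > 1 the mode is (a−1)/(a+b−2) = 8/25 ≈ 0.3200.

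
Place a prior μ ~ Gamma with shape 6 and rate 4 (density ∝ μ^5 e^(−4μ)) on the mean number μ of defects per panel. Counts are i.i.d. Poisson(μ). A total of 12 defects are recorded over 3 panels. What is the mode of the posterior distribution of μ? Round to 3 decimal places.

μ̂_MAP = 2.429

Σxᵢ = 12, n = 3.
Posterior ∝ μ^5e^(−4μ) · μ^12e^(−3μ) = μ^17e^(−7μ), i.e. Gamma(shape=18, rate=7).
The mode of a Gamma(a, b) with a ≥ 1 (shape–rate) is (a−1)/b = 17/7 ≈ 2.429.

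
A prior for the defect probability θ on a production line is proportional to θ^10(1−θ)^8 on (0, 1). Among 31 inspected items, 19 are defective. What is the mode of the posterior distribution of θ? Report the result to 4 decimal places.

θ̂_MAP = 0.5918

The prior density ∝ θ^10(1−θ)^8 is the kernel of Beta(11, 9).
Data: 19 successes in 31 trials. The binomial likelihood contributes θ^19(1−θ)^12, so the posterior is Beta(11+19, 9+12) = Beta(30, 21).
For Beta(a, b) with a, b > 1 the mode is (a−1)/(a+b−2) = 29/49 ≈ 0.5918.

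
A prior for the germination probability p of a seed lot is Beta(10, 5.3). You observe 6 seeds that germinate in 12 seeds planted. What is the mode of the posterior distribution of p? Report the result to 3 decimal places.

Prior: Beta(10, 5.3).
Data: 6 successes in 12 trials. The binomial likelihood contributes p^6(1−p)^6, so the posterior is Beta(10+6, 5.3+6) = Beta(16, 11.3).
For Beta(a, b) with a, b > 1 the mode is (a−1)/(a+b−2) = 15/25.3 ≈ 0.593.

p̂_MAP = 0.593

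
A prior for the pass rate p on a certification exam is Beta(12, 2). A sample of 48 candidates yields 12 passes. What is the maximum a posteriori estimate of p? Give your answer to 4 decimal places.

Prior: Beta(12, 2).
Data: 12 successes in 48 trials. The binomial likelihood contributes p^12(1−p)^36, so the posterior is Beta(12+12, 2+36) = Beta(24, 38).
For Beta(a, b) with a, b > 1 the mode is (a−1)/(a+b−2) = 23/60 ≈ 0.3833.

p̂_MAP = 0.3833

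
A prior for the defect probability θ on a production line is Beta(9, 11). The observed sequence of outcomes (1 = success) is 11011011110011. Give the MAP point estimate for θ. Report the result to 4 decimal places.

θ̂_MAP = 0.5625

Prior: Beta(9, 11).
Data: 10 successes in 14 trials (from the sequence). The binomial likelihood contributes θ^10(1−θ)^4, so the posterior is Beta(9+10, 11+4) = Beta(19, 15).
For Beta(a, b) with a, b > 1 the mode is (a−1)/(a+b−2) = 18/32 ≈ 0.5625.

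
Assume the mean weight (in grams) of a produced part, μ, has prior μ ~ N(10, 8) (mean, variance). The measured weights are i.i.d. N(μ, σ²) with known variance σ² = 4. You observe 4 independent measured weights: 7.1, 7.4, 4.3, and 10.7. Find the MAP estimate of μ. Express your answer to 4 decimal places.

μ̂_MAP = 7.6667

n = 4; x̄ = (7.1 + 7.4 + 4.3 + 10.7)/4 = 29.5/4 = 7.375.
For a Normal prior and Normal likelihood with known variance, the posterior is Normal; its mode equals its mean, the precision-weighted average.
Prior precision 1/σ₀² = 1/8 = 0.125; data precision n/σ² = 4/4 = 1.
μ̂ = (0.125·10 + 1·7.375) / (0.125 + 1) = 8.625/1.125 = 23/3 ≈ 7.6667.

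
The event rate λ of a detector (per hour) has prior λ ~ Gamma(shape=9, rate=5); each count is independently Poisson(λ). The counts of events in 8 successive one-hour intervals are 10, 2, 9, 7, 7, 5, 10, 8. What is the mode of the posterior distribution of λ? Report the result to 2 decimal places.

Σxᵢ = 10+2+9+7+7+5+10+8 = 58, with n = 8.
Posterior ∝ λ^8e^(−5λ) · λ^58e^(−8λ) = λ^66e^(−13λ), i.e. Gamma(shape=67, rate=13).
The mode of a Gamma(a, b) with a ≥ 1 (shape–rate) is (a−1)/b = 66/13 ≈ 5.08.

λ̂_MAP = 5.08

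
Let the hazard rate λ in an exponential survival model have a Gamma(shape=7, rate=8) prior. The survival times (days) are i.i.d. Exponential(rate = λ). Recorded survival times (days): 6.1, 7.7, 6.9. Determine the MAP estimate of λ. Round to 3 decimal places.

The Exponential(rate=λ) likelihood is ∝ λ^n e^(−λΣtᵢ). Here n = 3 and Σtᵢ = 6.1 + 7.7 + 6.9 = 20.7.
Posterior ∝ λ^6e^(−8λ) · λ^3e^(−20.7λ) = λ^9e^(−28.7λ), i.e. Gamma(10, 28.7).
Mode = (a−1)/b = 9/28.7 ≈ 0.314.

λ̂_MAP = 0.314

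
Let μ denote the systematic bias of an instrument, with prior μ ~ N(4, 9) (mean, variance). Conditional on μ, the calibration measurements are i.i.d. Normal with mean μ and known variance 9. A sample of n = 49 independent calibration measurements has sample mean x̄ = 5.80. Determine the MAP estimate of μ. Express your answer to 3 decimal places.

μ̂_MAP = 5.764

n = 49, x̄ = 5.80.
For a Normal prior and Normal likelihood with known variance, the posterior is Normal; its mode equals its mean, the precision-weighted average.
Prior precision 1/σ₀² = 1/9; data precision n/σ² = 49/9.
μ̂ = ((1/9)·4 + (49/9)·5.8) / (1/9 + 49/9) = (1441/45)/(50/9) = 5.764.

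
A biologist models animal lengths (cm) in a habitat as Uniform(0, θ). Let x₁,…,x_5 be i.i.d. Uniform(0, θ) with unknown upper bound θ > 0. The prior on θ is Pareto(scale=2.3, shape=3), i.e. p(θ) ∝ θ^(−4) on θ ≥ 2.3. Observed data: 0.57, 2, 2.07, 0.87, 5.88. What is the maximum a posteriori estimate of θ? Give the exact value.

θ̂_MAP = 5.88

The Uniform(0, θ) likelihood is θ^(−n) for θ ≥ max(xᵢ), zero otherwise. Here max(xᵢ) = 5.88.
Posterior ∝ θ^(−4) · θ^(−5) = θ^(−9) on θ ≥ max(2.3, 5.88) = 5.88.
This density is strictly decreasing in θ, so the posterior mode lies at the lower boundary of the support.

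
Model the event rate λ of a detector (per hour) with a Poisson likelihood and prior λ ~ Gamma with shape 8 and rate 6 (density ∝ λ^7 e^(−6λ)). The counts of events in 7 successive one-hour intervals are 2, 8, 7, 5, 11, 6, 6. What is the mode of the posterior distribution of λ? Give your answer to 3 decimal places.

λ̂_MAP = 4.000

Σxᵢ = 2+8+7+5+11+6+6 = 45, with n = 7.
Posterior ∝ λ^7e^(−6λ) · λ^45e^(−7λ) = λ^52e^(−13λ), i.e. Gamma(shape=53, rate=13).
The mode of a Gamma(a, b) with a ≥ 1 (shape–rate) is (a−1)/b = 52/13 ≈ 4.000.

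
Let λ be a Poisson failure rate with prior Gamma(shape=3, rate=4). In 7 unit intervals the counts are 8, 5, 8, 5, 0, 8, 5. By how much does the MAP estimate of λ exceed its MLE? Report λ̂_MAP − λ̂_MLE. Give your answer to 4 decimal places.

Σxᵢ = 39. Posterior is Gamma(42, 11); MAP = (42−1)/11 = 41/11 ≈ 3.72727.
MLE = x̄ = 39/7 ≈ 5.57143.
Difference = 41/11 − 39/7 = -142/77 ≈ -1.8442.

MAP − MLE = -1.8442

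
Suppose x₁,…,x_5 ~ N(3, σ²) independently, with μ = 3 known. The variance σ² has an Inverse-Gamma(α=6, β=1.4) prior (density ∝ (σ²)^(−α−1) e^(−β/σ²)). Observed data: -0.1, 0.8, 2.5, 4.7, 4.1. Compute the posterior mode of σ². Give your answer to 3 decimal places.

σ̂²_MAP = 1.137

Sum of squared deviations about the known mean: SS = (-0.1−3)² + (0.8−3)² + (2.5−3)² + (4.7−3)² + (4.1−3)² = 18.8.
The Normal likelihood contributes (σ²)^(−n/2) exp(−SS/(2σ²)), so the posterior is Inverse-Gamma(α + n/2, β + SS/2) = Inverse-Gamma(8.5, 10.8).
The mode of Inverse-Gamma(a, b) is b/(a+1) = 10.8/9.5 ≈ 1.137.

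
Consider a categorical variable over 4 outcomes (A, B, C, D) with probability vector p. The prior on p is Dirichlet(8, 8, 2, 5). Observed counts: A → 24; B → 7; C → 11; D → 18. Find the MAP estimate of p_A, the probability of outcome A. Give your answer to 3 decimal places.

MAP estimate of p_A = 0.392

The posterior is Dirichlet(αᵢ + nᵢ) = Dirichlet(32, 15, 13, 23).
For a Dirichlet(a₁,…,a_K) with all aᵢ > 1, the mode has j-th component (aⱼ − 1)/(Σaᵢ − K).
Here Σaᵢ = 83 and K = 4, so p_A = (32 − 1)/(83 − 4) = 31/79 ≈ 0.392.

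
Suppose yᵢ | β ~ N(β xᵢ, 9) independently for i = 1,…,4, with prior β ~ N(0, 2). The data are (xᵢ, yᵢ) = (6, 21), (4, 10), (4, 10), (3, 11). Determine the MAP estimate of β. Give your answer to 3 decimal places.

log p(β | y) = −Σ(yᵢ − βxᵢ)²/(2·9) − β²/(2·2) + const.
Setting the derivative to zero: Σxᵢ(yᵢ − βxᵢ)/9 − β/2 = 0, so β = Σxᵢyᵢ / (Σxᵢ² + σ²/τ²).
Σxᵢyᵢ = 6·21 + 4·10 + 4·10 + 3·11 = 239; Σxᵢ² = 77; σ²/τ² = 4.5.
β̂_MAP = 239 / (77 + 4.5) = 239/81.5 ≈ 2.933.

β̂_MAP = 2.933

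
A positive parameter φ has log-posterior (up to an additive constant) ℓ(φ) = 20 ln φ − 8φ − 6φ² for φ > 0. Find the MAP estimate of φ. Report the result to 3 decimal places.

φ̂_MAP = 1.000

ℓ'(φ) = 20/φ − 8 − 12φ. Setting this to zero and multiplying by φ: 12φ² + 8φ − 20 = 0.
φ = (−8 + √(8² + 4·12·20)) / (2·12) = (−8 + √1024) / 24 = (−8 + 32)/24 = 1.
ℓ''(φ) = −20/φ² − 12 < 0, confirming a maximum.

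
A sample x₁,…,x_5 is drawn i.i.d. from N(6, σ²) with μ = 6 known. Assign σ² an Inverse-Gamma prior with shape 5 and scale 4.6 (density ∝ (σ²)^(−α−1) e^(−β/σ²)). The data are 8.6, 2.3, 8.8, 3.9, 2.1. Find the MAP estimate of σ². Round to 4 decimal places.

Sum of squared deviations about the known mean: SS = (8.6−6)² + (2.3−6)² + (8.8−6)² + (3.9−6)² + (2.1−6)² = 47.91.
The Normal likelihood contributes (σ²)^(−n/2) exp(−SS/(2σ²)), so the posterior is Inverse-Gamma(α + n/2, β + SS/2) = Inverse-Gamma(7.5, 28.555).
The mode of Inverse-Gamma(a, b) is b/(a+1) = 28.555/8.5 ≈ 3.3594.

σ̂²_MAP = 3.3594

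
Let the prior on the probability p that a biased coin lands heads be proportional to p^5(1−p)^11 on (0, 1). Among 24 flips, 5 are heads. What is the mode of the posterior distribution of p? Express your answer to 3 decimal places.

p̂_MAP = 0.250

The prior density ∝ p^5(1−p)^11 is the kernel of Beta(6, 12).
Data: 5 successes in 24 trials. The binomial likelihood contributes p^5(1−p)^19, so the posterior is Beta(6+5, 12+19) = Beta(11, 31).
For Beta(a, b) with a, b > 1 the mode is (a−1)/(a+b−2) = 10/40 ≈ 0.250.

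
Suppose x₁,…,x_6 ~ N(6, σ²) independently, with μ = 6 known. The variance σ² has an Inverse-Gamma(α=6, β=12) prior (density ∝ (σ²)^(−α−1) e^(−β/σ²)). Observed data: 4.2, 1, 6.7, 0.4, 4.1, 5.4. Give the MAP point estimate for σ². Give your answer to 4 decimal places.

σ̂²_MAP = 4.4030

Sum of squared deviations about the known mean: SS = (4.2−6)² + (1−6)² + (6.7−6)² + (0.4−6)² + (4.1−6)² + (5.4−6)² = 64.06.
The Normal likelihood contributes (σ²)^(−n/2) exp(−SS/(2σ²)), so the posterior is Inverse-Gamma(α + n/2, β + SS/2) = Inverse-Gamma(9, 44.03).
The mode of Inverse-Gamma(a, b) is b/(a+1) = 44.03/10 ≈ 4.4030.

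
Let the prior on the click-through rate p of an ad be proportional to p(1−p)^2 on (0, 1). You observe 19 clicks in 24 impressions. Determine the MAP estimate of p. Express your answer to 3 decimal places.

The prior density ∝ p(1−p)^2 is the kernel of Beta(2, 3).
Data: 19 successes in 24 trials. The binomial likelihood contributes p^19(1−p)^5, so the posterior is Beta(2+19, 3+5) = Beta(21, 8).
For Beta(a, b) with a, b > 1 the mode is (a−1)/(a+b−2) = 20/27 ≈ 0.741.

p̂_MAP = 0.741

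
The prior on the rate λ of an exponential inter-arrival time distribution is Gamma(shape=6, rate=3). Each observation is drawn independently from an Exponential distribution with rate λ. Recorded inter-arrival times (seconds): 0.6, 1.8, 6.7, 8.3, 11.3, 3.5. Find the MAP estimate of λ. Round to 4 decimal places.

λ̂_MAP = 0.3125

The Exponential(rate=λ) likelihood is ∝ λ^n e^(−λΣtᵢ). Here n = 6 and Σtᵢ = 0.6 + 1.8 + 6.7 + 8.3 + 11.3 + 3.5 = 32.2.
Posterior ∝ λ^5e^(−3λ) · λ^6e^(−32.2λ) = λ^11e^(−35.2λ), i.e. Gamma(12, 35.2).
Mode = (a−1)/b = 11/35.2 ≈ 0.3125.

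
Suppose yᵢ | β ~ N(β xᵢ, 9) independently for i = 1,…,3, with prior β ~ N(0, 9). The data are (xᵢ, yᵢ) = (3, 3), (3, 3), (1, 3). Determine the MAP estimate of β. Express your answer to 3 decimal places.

β̂_MAP = 1.050

log p(β | y) = −Σ(yᵢ − βxᵢ)²/(2·9) − β²/(2·9) + const.
Setting the derivative to zero: Σxᵢ(yᵢ − βxᵢ)/9 − β/9 = 0, so β = Σxᵢyᵢ / (Σxᵢ² + σ²/τ²).
Σxᵢyᵢ = 3·3 + 3·3 + 1·3 = 21; Σxᵢ² = 19; σ²/τ² = 1.
β̂_MAP = 21 / (19 + 1) = 21/20 ≈ 1.050.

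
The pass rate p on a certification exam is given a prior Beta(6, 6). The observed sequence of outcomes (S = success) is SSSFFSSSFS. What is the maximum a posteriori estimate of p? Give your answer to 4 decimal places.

Prior: Beta(6, 6).
Data: 7 successes in 10 trials (from the sequence). The binomial likelihood contributes p^7(1−p)^3, so the posterior is Beta(6+7, 6+3) = Beta(13, 9).
For Beta(a, b) with a, b > 1 the mode is (a−1)/(a+b−2) = 12/20 ≈ 0.6000.

p̂_MAP = 0.6000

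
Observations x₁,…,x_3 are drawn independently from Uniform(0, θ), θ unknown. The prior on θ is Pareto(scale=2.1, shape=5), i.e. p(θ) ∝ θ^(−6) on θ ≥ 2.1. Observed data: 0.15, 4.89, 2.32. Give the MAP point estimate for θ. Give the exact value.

θ̂_MAP = 4.89

The Uniform(0, θ) likelihood is θ^(−n) for θ ≥ max(xᵢ), zero otherwise. Here max(xᵢ) = 4.89.
Posterior ∝ θ^(−6) · θ^(−3) = θ^(−9) on θ ≥ max(2.1, 4.89) = 4.89.
This density is strictly decreasing in θ, so the posterior mode lies at the lower boundary of the support.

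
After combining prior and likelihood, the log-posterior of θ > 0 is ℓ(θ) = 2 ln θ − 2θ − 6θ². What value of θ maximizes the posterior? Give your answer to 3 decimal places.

ℓ'(θ) = 2/θ − 2 − 12θ. Setting this to zero and multiplying by θ: 12θ² + 2θ − 2 = 0.
θ = (−2 + √(2² + 4·12·2)) / (2·12) = (−2 + √100) / 24 = (−2 + 10)/24 = 1/3.
ℓ''(θ) = −2/θ² − 12 < 0, confirming a maximum.

θ̂_MAP = 0.333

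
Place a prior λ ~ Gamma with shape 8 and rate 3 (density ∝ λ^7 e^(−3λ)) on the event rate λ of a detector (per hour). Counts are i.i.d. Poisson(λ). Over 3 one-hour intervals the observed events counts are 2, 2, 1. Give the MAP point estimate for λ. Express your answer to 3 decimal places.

Σxᵢ = 2+2+1 = 5, with n = 3.
Posterior ∝ λ^7e^(−3λ) · λ^5e^(−3λ) = λ^12e^(−6λ), i.e. Gamma(shape=13, rate=6).
The mode of a Gamma(a, b) with a ≥ 1 (shape–rate) is (a−1)/b = 12/6 ≈ 2.000.

λ̂_MAP = 2.000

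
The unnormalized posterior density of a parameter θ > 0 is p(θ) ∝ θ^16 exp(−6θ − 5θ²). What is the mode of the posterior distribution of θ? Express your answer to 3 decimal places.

θ̂_MAP = 1.000

ℓ'(θ) = 16/θ − 6 − 10θ. Setting this to zero and multiplying by θ: 10θ² + 6θ − 16 = 0.
θ = (−6 + √(6² + 4·10·16)) / (2·10) = (−6 + √676) / 20 = (−6 + 26)/20 = 1.
ℓ''(θ) = −16/θ² − 10 < 0, confirming a maximum.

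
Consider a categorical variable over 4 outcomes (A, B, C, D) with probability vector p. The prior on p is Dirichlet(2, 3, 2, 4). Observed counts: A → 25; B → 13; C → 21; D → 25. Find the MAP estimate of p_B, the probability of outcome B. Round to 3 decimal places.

The posterior is Dirichlet(αᵢ + nᵢ) = Dirichlet(27, 16, 23, 29).
For a Dirichlet(a₁,…,a_K) with all aᵢ > 1, the mode has j-th component (aⱼ − 1)/(Σaᵢ − K).
Here Σaᵢ = 95 and K = 4, so p_B = (16 − 1)/(95 − 4) = 15/91 ≈ 0.165.

MAP estimate of p_B = 0.165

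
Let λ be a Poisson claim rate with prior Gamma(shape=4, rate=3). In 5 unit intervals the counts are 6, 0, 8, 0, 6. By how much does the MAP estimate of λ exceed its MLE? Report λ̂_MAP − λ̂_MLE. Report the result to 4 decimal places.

MAP − MLE = -1.1250

Σxᵢ = 20. Posterior is Gamma(24, 8); MAP = (24−1)/8 = 23/8 ≈ 2.87500.
MLE = x̄ = 20/5 ≈ 4.00000.
Difference = 23/8 − 20/5 = -9/8 ≈ -1.1250.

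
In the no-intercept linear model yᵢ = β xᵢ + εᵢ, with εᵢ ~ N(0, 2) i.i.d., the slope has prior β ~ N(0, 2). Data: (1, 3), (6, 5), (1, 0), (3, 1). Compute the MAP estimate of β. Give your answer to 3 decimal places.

log p(β | y) = −Σ(yᵢ − βxᵢ)²/(2·2) − β²/(2·2) + const.
Setting the derivative to zero: Σxᵢ(yᵢ − βxᵢ)/2 − β/2 = 0, so β = Σxᵢyᵢ / (Σxᵢ² + σ²/τ²).
Σxᵢyᵢ = 1·3 + 6·5 + 1·0 + 3·1 = 36; Σxᵢ² = 47; σ²/τ² = 1.
β̂_MAP = 36 / (47 + 1) = 36/48 ≈ 0.750.

β̂_MAP = 0.750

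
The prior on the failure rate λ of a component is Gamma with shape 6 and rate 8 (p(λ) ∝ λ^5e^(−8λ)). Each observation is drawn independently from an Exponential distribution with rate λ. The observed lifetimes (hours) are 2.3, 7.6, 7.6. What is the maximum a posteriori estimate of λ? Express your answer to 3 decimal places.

The Exponential(rate=λ) likelihood is ∝ λ^n e^(−λΣtᵢ). Here n = 3 and Σtᵢ = 2.3 + 7.6 + 7.6 = 17.5.
Posterior ∝ λ^5e^(−8λ) · λ^3e^(−17.5λ) = λ^8e^(−25.5λ), i.e. Gamma(9, 25.5).
Mode = (a−1)/b = 8/25.5 ≈ 0.314.

λ̂_MAP = 0.314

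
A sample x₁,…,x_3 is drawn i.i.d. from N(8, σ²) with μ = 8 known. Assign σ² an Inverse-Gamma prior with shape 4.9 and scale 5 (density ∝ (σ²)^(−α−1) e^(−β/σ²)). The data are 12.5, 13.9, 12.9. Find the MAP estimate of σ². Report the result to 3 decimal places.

Sum of squared deviations about the known mean: SS = (12.5−8)² + (13.9−8)² + (12.9−8)² = 79.07.
The Normal likelihood contributes (σ²)^(−n/2) exp(−SS/(2σ²)), so the posterior is Inverse-Gamma(α + n/2, β + SS/2) = Inverse-Gamma(6.4, 44.535).
The mode of Inverse-Gamma(a, b) is b/(a+1) = 44.535/7.4 ≈ 6.018.

σ̂²_MAP = 6.018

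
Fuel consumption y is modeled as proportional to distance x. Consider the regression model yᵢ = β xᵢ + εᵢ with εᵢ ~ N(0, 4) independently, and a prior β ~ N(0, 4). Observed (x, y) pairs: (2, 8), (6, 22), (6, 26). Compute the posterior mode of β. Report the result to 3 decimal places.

log p(β | y) = −Σ(yᵢ − βxᵢ)²/(2·4) − β²/(2·4) + const.
Setting the derivative to zero: Σxᵢ(yᵢ − βxᵢ)/4 − β/4 = 0, so β = Σxᵢyᵢ / (Σxᵢ² + σ²/τ²).
Σxᵢyᵢ = 2·8 + 6·22 + 6·26 = 304; Σxᵢ² = 76; σ²/τ² = 1.
β̂_MAP = 304 / (76 + 1) = 304/77 ≈ 3.948.

β̂_MAP = 3.948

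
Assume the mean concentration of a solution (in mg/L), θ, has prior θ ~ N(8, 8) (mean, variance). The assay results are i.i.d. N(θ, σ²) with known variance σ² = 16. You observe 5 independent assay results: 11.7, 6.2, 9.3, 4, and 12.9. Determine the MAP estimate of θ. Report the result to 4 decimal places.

θ̂_MAP = 8.5857

n = 5; x̄ = (11.7 + 6.2 + 9.3 + 4 + 12.9)/5 = 44.1/5 = 8.82.
For a Normal prior and Normal likelihood with known variance, the posterior is Normal; its mode equals its mean, the precision-weighted average.
Prior precision 1/σ₀² = 1/8 = 0.125; data precision n/σ² = 5/16 = 0.3125.
θ̂ = (0.125·8 + 0.3125·8.82) / (0.125 + 0.3125) = 3.75625/0.4375 = 601/70 ≈ 8.5857.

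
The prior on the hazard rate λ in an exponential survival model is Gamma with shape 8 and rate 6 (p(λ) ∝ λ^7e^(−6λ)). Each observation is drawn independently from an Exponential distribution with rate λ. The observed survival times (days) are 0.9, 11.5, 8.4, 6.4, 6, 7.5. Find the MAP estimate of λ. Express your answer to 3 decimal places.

The Exponential(rate=λ) likelihood is ∝ λ^n e^(−λΣtᵢ). Here n = 6 and Σtᵢ = 0.9 + 11.5 + 8.4 + 6.4 + 6 + 7.5 = 40.7.
Posterior ∝ λ^7e^(−6λ) · λ^6e^(−40.7λ) = λ^13e^(−46.7λ), i.e. Gamma(14, 46.7).
Mode = (a−1)/b = 13/46.7 ≈ 0.278.

λ̂_MAP = 0.278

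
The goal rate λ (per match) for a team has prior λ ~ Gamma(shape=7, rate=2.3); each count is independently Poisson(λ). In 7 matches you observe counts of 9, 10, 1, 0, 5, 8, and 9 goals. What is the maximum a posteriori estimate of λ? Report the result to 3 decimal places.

λ̂_MAP = 5.161

Σxᵢ = 9+10+1+0+5+8+9 = 42, with n = 7.
Posterior ∝ λ^6e^(−2.3λ) · λ^42e^(−7λ) = λ^48e^(−9.3λ), i.e. Gamma(shape=49, rate=9.3).
The mode of a Gamma(a, b) with a ≥ 1 (shape–rate) is (a−1)/b = 48/9.3 ≈ 5.161.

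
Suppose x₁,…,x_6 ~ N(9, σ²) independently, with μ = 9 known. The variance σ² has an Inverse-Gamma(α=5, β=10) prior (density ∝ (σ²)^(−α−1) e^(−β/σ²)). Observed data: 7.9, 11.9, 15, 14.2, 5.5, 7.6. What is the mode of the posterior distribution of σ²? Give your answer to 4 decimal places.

Sum of squared deviations about the known mean: SS = (7.9−9)² + (11.9−9)² + (15−9)² + (14.2−9)² + (5.5−9)² + (7.6−9)² = 86.87.
The Normal likelihood contributes (σ²)^(−n/2) exp(−SS/(2σ²)), so the posterior is Inverse-Gamma(α + n/2, β + SS/2) = Inverse-Gamma(8, 53.435).
The mode of Inverse-Gamma(a, b) is b/(a+1) = 53.435/9 ≈ 5.9372.

σ̂²_MAP = 5.9372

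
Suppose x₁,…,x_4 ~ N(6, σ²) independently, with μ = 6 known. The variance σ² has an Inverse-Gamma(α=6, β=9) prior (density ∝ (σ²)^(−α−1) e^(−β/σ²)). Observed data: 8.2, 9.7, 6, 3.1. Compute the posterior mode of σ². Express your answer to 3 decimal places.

Sum of squared deviations about the known mean: SS = (8.2−6)² + (9.7−6)² + (6−6)² + (3.1−6)² = 26.94.
The Normal likelihood contributes (σ²)^(−n/2) exp(−SS/(2σ²)), so the posterior is Inverse-Gamma(α + n/2, β + SS/2) = Inverse-Gamma(8, 22.47).
The mode of Inverse-Gamma(a, b) is b/(a+1) = 22.47/9 ≈ 2.497.

σ̂²_MAP = 2.497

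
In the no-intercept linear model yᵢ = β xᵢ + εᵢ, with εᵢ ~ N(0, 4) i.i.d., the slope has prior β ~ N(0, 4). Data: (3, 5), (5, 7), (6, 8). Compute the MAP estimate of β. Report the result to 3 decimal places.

β̂_MAP = 1.380

log p(β | y) = −Σ(yᵢ − βxᵢ)²/(2·4) − β²/(2·4) + const.
Setting the derivative to zero: Σxᵢ(yᵢ − βxᵢ)/4 − β/4 = 0, so β = Σxᵢyᵢ / (Σxᵢ² + σ²/τ²).
Σxᵢyᵢ = 3·5 + 5·7 + 6·8 = 98; Σxᵢ² = 70; σ²/τ² = 1.
β̂_MAP = 98 / (70 + 1) = 98/71 ≈ 1.380.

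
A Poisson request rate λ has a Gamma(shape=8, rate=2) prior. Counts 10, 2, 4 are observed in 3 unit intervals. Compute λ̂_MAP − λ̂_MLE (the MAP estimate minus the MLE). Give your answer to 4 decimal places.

Σxᵢ = 16. Posterior is Gamma(24, 5); MAP = (24−1)/5 = 23/5 ≈ 4.60000.
MLE = x̄ = 16/3 ≈ 5.33333.
Difference = 23/5 − 16/3 = -11/15 ≈ -0.7333.

MAP − MLE = -0.7333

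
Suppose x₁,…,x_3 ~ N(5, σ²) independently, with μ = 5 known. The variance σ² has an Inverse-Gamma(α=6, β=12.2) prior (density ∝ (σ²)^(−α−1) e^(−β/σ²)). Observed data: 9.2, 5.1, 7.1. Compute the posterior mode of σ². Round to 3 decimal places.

Sum of squared deviations about the known mean: SS = (9.2−5)² + (5.1−5)² + (7.1−5)² = 22.06.
The Normal likelihood contributes (σ²)^(−n/2) exp(−SS/(2σ²)), so the posterior is Inverse-Gamma(α + n/2, β + SS/2) = Inverse-Gamma(7.5, 23.23).
The mode of Inverse-Gamma(a, b) is b/(a+1) = 23.23/8.5 ≈ 2.733.

σ̂²_MAP = 2.733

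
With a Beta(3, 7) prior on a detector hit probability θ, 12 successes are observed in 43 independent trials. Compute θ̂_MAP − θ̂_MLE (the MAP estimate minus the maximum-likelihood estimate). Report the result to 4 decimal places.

MAP − MLE = -0.0046

Posterior is Beta(15, 38); MAP = (15−1)/(53−2) = 14/51 ≈ 0.27451.
MLE ignores the prior: θ̂_MLE = k/n = 12/43 ≈ 0.27907.
Difference = 14/51 − 12/43 = -10/2193 ≈ -0.0046.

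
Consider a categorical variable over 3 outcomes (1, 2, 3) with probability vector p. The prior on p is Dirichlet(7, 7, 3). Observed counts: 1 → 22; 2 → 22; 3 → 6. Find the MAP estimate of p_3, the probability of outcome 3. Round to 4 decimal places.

MAP estimate: 0.1250

The posterior is Dirichlet(αᵢ + nᵢ) = Dirichlet(29, 29, 9).
For a Dirichlet(a₁,…,a_K) with all aᵢ > 1, the mode has j-th component (aⱼ − 1)/(Σaᵢ − K).
Here Σaᵢ = 67 and K = 3, so p_3 = (9 − 1)/(67 − 3) = 8/64 ≈ 0.1250.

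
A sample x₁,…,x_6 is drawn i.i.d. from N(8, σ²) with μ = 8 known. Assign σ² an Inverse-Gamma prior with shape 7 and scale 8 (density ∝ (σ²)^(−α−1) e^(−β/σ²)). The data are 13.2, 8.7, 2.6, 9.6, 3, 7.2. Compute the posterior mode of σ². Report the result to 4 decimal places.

σ̂²_MAP = 4.5859

Sum of squared deviations about the known mean: SS = (13.2−8)² + (8.7−8)² + (2.6−8)² + (9.6−8)² + (3−8)² + (7.2−8)² = 84.89.
The Normal likelihood contributes (σ²)^(−n/2) exp(−SS/(2σ²)), so the posterior is Inverse-Gamma(α + n/2, β + SS/2) = Inverse-Gamma(10, 50.445).
The mode of Inverse-Gamma(a, b) is b/(a+1) = 50.445/11 ≈ 4.5859.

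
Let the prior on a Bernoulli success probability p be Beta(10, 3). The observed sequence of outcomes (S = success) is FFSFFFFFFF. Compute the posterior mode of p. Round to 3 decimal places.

Prior: Beta(10, 3).
Data: 1 success in 10 trials (from the sequence). The binomial likelihood contributes p(1−p)^9, so the posterior is Beta(10+1, 3+9) = Beta(11, 12).
For Beta(a, b) with a, b > 1 the mode is (a−1)/(a+b−2) = 10/21 ≈ 0.476.

p̂_MAP = 0.476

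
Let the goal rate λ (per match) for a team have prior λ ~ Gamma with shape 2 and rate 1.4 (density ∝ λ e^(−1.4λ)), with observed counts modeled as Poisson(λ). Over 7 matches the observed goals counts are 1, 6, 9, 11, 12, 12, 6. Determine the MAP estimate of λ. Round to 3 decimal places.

Σxᵢ = 1+6+9+11+12+12+6 = 57, with n = 7.
Posterior ∝ λe^(−1.4λ) · λ^57e^(−7λ) = λ^58e^(−8.4λ), i.e. Gamma(shape=59, rate=8.4).
The mode of a Gamma(a, b) with a ≥ 1 (shape–rate) is (a−1)/b = 58/8.4 ≈ 6.905.

λ̂_MAP = 6.905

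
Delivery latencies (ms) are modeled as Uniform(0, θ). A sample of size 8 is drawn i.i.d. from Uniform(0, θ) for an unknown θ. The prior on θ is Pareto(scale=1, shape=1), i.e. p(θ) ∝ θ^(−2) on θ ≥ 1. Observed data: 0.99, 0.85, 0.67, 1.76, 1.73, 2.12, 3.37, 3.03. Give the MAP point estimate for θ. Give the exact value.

θ̂_MAP = 3.37

The Uniform(0, θ) likelihood is θ^(−n) for θ ≥ max(xᵢ), zero otherwise. Here max(xᵢ) = 3.37.
Posterior ∝ θ^(−2) · θ^(−8) = θ^(−10) on θ ≥ max(1, 3.37) = 3.37.
This density is strictly decreasing in θ, so the posterior mode lies at the lower boundary of the support.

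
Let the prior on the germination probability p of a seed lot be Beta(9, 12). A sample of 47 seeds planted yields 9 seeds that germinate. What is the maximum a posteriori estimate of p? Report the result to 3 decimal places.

p̂_MAP = 0.258

Prior: Beta(9, 12).
Data: 9 successes in 47 trials. The binomial likelihood contributes p^9(1−p)^38, so the posterior is Beta(9+9, 12+38) = Beta(18, 50).
For Beta(a, b) with a, b > 1 the mode is (a−1)/(a+b−2) = 17/66 ≈ 0.258.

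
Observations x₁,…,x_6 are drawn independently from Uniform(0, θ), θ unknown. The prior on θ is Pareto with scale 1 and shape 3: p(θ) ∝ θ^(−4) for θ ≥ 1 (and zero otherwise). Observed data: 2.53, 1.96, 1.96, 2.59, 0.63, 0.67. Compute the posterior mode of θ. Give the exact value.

The Uniform(0, θ) likelihood is θ^(−n) for θ ≥ max(xᵢ), zero otherwise. Here max(xᵢ) = 2.59.
Posterior ∝ θ^(−4) · θ^(−6) = θ^(−10) on θ ≥ max(1, 2.59) = 2.59.
This density is strictly decreasing in θ, so the posterior mode lies at the lower boundary of the support.

θ̂_MAP = 2.59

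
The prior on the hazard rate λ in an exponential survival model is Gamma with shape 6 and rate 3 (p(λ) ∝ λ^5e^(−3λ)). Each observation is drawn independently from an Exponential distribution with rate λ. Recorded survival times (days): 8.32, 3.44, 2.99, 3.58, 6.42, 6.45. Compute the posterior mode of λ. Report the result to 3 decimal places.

The Exponential(rate=λ) likelihood is ∝ λ^n e^(−λΣtᵢ). Here n = 6 and Σtᵢ = 8.32 + 3.44 + 2.99 + 3.58 + 6.42 + 6.45 = 31.20.
Posterior ∝ λ^5e^(−3λ) · λ^6e^(−31.20λ) = λ^11e^(−34.20λ), i.e. Gamma(12, 34.20).
Mode = (a−1)/b = 11/34.20 ≈ 0.322.

λ̂_MAP = 0.322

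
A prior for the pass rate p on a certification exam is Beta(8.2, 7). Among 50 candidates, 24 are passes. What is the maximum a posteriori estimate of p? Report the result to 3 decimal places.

Prior: Beta(8.2, 7).
Data: 24 successes in 50 trials. The binomial likelihood contributes p^24(1−p)^26, so the posterior is Beta(8.2+24, 7+26) = Beta(32.2, 33).
For Beta(a, b) with a, b > 1 the mode is (a−1)/(a+b−2) = 31.2/63.2 ≈ 0.494.

p̂_MAP = 0.494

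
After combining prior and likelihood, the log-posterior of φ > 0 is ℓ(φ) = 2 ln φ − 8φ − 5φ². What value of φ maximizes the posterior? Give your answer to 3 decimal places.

φ̂_MAP = 0.200

ℓ'(φ) = 2/φ − 8 − 10φ. Setting this to zero and multiplying by φ: 10φ² + 8φ − 2 = 0.
φ = (−8 + √(8² + 4·10·2)) / (2·10) = (−8 + √144) / 20 = (−8 + 12)/20 = 1/5.
ℓ''(φ) = −2/φ² − 10 < 0, confirming a maximum.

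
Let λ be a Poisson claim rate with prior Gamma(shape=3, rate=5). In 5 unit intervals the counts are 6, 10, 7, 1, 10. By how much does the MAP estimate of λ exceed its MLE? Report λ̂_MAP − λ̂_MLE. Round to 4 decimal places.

Σxᵢ = 34. Posterior is Gamma(37, 10); MAP = (37−1)/10 = 36/10 ≈ 3.60000.
MLE = x̄ = 34/5 ≈ 6.80000.
Difference = 36/10 − 34/5 = -16/5 ≈ -3.2000.

MAP − MLE = -3.2000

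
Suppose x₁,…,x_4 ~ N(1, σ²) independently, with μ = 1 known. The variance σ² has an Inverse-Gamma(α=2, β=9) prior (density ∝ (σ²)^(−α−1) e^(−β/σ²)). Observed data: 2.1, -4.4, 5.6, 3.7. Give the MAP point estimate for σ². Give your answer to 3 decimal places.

Sum of squared deviations about the known mean: SS = (2.1−1)² + (-4.4−1)² + (5.6−1)² + (3.7−1)² = 58.82.
The Normal likelihood contributes (σ²)^(−n/2) exp(−SS/(2σ²)), so the posterior is Inverse-Gamma(α + n/2, β + SS/2) = Inverse-Gamma(4, 38.41).
The mode of Inverse-Gamma(a, b) is b/(a+1) = 38.41/5 ≈ 7.682.

σ̂²_MAP = 7.682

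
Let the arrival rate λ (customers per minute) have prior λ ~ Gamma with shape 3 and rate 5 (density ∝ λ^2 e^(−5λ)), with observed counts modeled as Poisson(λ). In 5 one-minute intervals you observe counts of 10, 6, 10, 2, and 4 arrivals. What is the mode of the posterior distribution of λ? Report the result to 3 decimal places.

λ̂_MAP = 3.400

Σxᵢ = 10+6+10+2+4 = 32, with n = 5.
Posterior ∝ λ^2e^(−5λ) · λ^32e^(−5λ) = λ^34e^(−10λ), i.e. Gamma(shape=35, rate=10).
The mode of a Gamma(a, b) with a ≥ 1 (shape–rate) is (a−1)/b = 34/10 ≈ 3.400.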